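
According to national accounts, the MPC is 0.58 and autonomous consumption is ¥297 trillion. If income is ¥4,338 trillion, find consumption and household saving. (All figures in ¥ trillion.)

C = 2813.04; S = 1524.96

C = 297 + 0.58(4338) = 297 + 2516.04 = 2813.04
S = Y − C = 4338 − 2813.04 = 1524.96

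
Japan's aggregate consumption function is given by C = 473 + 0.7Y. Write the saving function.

S = Y − C = Y − (473 + 0.7Y) = -473 + (1 − 0.7)Y

S = -473 + 0.3Y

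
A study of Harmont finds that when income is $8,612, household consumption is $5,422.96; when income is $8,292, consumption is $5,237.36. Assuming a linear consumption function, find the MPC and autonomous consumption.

MPC = ΔC/ΔY = (5422.96 − 5237.36)/(8612 − 8292) = 185.6/320 = 0.58
a = C − MPC·Y = 5237.36 − 0.58(8292) = 5237.36 − 4809.36 = 428

MPC = 0.58; a = 428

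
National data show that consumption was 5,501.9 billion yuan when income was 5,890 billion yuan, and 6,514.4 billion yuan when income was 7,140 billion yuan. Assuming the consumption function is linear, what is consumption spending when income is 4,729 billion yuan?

MPC = (6514.4 − 5501.9)/(7140 − 5890) = 1012.5/1250 = 0.81
a = 5501.9 − 0.81(5890) = 5501.9 − 4770.9 = 731
C = 731 + 0.81(4729) = 731 + 3830.49 = 4561.49

C = 4561.49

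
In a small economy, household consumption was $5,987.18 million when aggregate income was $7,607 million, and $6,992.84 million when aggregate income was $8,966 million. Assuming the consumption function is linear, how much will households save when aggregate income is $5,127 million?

S = 975.02

MPC = (6992.84 − 5987.18)/(8966 − 7607) = 1005.66/1359 = 0.74
a = 5987.18 − 0.74(7607) = 5987.18 − 5629.18 = 358
C = 358 + 0.74(5127) = 4151.98
S = 5127 − 4151.98 = 975.02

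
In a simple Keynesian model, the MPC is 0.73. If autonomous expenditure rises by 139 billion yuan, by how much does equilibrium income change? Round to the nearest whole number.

ΔY ≈ 515

The multiplier is 1/(1 − MPC) = 1/0.27.
ΔY = 139/0.27 = 514.81 ≈ 515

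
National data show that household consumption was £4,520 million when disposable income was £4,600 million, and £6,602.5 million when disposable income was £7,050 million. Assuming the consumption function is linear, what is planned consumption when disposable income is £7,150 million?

MPC = (6602.5 − 4520)/(7050 − 4600) = 2082.5/2450 = 0.85
a = 4520 − 0.85(4600) = 4520 − 3910 = 610
C = 610 + 0.85(7150) = 610 + 6077.5 = 6687.5

C = 6687.5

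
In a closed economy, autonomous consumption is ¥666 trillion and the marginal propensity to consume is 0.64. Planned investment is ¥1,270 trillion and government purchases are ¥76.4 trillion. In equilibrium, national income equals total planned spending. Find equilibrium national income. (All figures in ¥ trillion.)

Y = 5590

Y = C + I + G = 666 + 0.64Y + 1270 + 76.4
Y − 0.64Y = 2012.4
0.36Y = 2012.4, so Y = 2012.4/0.36 = 5590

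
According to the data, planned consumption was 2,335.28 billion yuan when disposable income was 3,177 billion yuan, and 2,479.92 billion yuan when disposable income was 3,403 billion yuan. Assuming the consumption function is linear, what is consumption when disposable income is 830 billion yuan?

MPC = (2479.92 − 2335.28)/(3403 − 3177) = 144.64/226 = 0.64
a = 2335.28 − 0.64(3177) = 2335.28 − 2033.28 = 302
C = 302 + 0.64(830) = 302 + 531.2 = 833.2

C = 833.2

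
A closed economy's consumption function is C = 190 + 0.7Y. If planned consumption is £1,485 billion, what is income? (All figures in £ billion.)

190 + 0.7Y = 1485
0.7Y = 1295, so Y = 1295/0.7 = 1850

Y = 1850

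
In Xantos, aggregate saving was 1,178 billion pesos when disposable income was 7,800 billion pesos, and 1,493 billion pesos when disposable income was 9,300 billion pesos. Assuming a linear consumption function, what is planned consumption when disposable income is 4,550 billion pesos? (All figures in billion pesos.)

MPS = ΔS/ΔY = (1493 − 1178)/(9300 − 7800) = 315/1500 = 0.21
MPC = 1 − MPS = 0.79
Autonomous saving = 1178 − 0.21(7800) = -460, so a = 460
C = 460 + 0.79(4550) = 460 + 3594.5 = 4054.5

C = 4054.5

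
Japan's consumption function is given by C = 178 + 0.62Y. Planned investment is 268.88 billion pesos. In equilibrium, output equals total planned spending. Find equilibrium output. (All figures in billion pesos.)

Y = 1176

Y = C + I = 178 + 0.62Y + 268.88
Y − 0.62Y = 446.88
0.38Y = 446.88, so Y = 446.88/0.38 = 1176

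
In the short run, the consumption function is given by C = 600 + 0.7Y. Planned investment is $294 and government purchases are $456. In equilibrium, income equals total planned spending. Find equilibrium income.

Y = 4500

Y = C + I + G = 600 + 0.7Y + 294 + 456
Y − 0.7Y = 1350
0.3Y = 1350, so Y = 1350/0.3 = 4500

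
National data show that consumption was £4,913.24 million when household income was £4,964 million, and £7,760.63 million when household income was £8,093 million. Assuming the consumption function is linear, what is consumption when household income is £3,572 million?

MPC = (7760.63 − 4913.24)/(8093 − 4964) = 2847.39/3129 = 0.91
a = 4913.24 − 0.91(4964) = 4913.24 − 4517.24 = 396
C = 396 + 0.91(3572) = 396 + 3250.52 = 3646.52

C = 3646.52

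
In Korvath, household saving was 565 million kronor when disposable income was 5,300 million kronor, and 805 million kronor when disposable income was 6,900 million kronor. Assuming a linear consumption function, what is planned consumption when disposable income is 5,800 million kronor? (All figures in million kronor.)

MPS = ΔS/ΔY = (805 − 565)/(6900 − 5300) = 240/1600 = 0.15
MPC = 1 − MPS = 0.85
Autonomous saving = 565 − 0.15(5300) = -230, so a = 230
C = 230 + 0.85(5800) = 230 + 4930 = 5160

C = 5160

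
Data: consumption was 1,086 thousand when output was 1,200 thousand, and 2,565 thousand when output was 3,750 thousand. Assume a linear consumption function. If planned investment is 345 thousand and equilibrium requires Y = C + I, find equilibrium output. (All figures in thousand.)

Y = 1750

MPC = (2565 − 1086)/(3750 − 1200) = 1479/2550 = 0.58
a = 1086 − 0.58(1200) = 390
Equilibrium: Y = 390 + 0.58Y + 345
0.42Y = 735, so Y = 735/0.42 = 1750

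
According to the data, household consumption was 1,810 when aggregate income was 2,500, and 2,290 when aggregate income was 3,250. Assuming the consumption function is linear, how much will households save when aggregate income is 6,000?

S = 1950

MPC = (2290 − 1810)/(3250 − 2500) = 480/750 = 0.64
a = 1810 − 0.64(2500) = 1810 − 1600 = 210
C = 210 + 0.64(6000) = 4050
S = 6000 − 4050 = 1950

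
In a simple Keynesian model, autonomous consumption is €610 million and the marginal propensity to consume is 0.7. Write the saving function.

S = Y − C = Y − (610 + 0.7Y) = -610 + (1 − 0.7)Y

S = -610 + 0.3Y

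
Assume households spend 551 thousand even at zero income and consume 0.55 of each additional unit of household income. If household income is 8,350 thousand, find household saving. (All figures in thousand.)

S = 3206.5

C = 551 + 0.55(8350) = 551 + 4592.5 = 5143.5
S = Y − C = 8350 − 5143.5 = 3206.5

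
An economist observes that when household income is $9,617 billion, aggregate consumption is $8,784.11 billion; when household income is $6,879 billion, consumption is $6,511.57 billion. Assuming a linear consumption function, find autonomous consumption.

MPC = ΔC/ΔY = (8784.11 − 6511.57)/(9617 − 6879) = 2272.54/2738 = 0.83
a = C − MPC·Y = 6511.57 − 0.83(6879) = 6511.57 − 5709.57 = 802

a = 802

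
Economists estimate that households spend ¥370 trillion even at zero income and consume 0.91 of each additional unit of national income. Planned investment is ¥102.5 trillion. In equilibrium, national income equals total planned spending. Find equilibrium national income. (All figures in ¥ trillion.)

Y = C + I = 370 + 0.91Y + 102.5
Y − 0.91Y = 472.5
0.09Y = 472.5, so Y = 472.5/0.09 = 5250

Y = 5250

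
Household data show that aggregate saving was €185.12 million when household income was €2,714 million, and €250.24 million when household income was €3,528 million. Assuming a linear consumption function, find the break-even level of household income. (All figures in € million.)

MPS = ΔS/ΔY = (250.24 − 185.12)/(3528 − 2714) = 65.12/814 = 0.08
MPC = 1 − MPS = 0.92
From S(2714) = 185.12: −a + 0.08(2714) = 185.12, so a = 217.12 − 185.12 = 32
Break-even (S = 0): Y = a/MPS = 32/0.08 = 400

Y = 400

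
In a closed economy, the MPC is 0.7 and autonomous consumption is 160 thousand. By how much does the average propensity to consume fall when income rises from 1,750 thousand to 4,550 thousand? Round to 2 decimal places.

ΔAPC = 0.06

At Y = 1750: C = 160 + 0.7(1750) = 1385, APC = 1385/1750 = 0.791
At Y = 4550: C = 3345, APC = 3345/4550 = 0.735
Fall in APC = 0.791 − 0.735 = 0.056 ≈ 0.06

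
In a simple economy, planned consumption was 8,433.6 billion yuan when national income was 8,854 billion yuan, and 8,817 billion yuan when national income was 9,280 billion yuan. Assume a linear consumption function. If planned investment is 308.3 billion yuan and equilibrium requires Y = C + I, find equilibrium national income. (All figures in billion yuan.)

MPC = (8817 − 8433.6)/(9280 − 8854) = 383.4/426 = 0.9
a = 8433.6 − 0.9(8854) = 465
Equilibrium: Y = 465 + 0.9Y + 308.3
0.1Y = 773.3, so Y = 773.3/0.1 = 7733

Y = 7733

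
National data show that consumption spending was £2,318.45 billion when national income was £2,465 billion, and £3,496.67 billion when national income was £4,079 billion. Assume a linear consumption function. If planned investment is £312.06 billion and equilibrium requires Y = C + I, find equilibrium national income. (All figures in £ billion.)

MPC = (3496.67 − 2318.45)/(4079 − 2465) = 1178.22/1614 = 0.73
a = 2318.45 − 0.73(2465) = 519
Equilibrium: Y = 519 + 0.73Y + 312.06
0.27Y = 831.06, so Y = 831.06/0.27 = 3078

Y = 3078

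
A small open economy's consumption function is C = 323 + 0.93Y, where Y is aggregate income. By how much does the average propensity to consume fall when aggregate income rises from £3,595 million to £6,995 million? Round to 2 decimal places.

ΔAPC = 0.04

At Y = 3595: C = 323 + 0.93(3595) = 3666.35, APC = 3666.35/3595 = 1.020
At Y = 6995: C = 6828.35, APC = 6828.35/6995 = 0.976
Fall in APC = 1.020 − 0.976 = 0.044 ≈ 0.04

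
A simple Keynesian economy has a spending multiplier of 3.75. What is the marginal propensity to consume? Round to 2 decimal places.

k = 1/(1 − MPC), so 1 − MPC = 1/k = 1/3.75 = 0.2667
MPC = 1 − 0.2667 = 0.73

MPC = 0.73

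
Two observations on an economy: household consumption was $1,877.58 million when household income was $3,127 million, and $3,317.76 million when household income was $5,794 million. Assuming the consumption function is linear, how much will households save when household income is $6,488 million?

S = 2795.48

MPC = (3317.76 − 1877.58)/(5794 − 3127) = 1440.18/2667 = 0.54
a = 1877.58 − 0.54(3127) = 1877.58 − 1688.58 = 189
C = 189 + 0.54(6488) = 3692.52
S = 6488 − 3692.52 = 2795.48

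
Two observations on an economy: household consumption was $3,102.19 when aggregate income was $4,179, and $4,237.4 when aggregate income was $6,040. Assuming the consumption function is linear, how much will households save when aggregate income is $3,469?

MPC = (4237.4 − 3102.19)/(6040 − 4179) = 1135.21/1861 = 0.61
a = 3102.19 − 0.61(4179) = 3102.19 − 2549.19 = 553
C = 553 + 0.61(3469) = 2669.09
S = 3469 − 2669.09 = 799.91

S = 799.91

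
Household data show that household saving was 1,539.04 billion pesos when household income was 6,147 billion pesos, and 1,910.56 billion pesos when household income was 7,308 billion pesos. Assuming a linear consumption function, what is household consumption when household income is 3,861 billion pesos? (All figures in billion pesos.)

C = 3053.48

MPS = ΔS/ΔY = (1910.56 − 1539.04)/(7308 − 6147) = 371.52/1161 = 0.32
MPC = 1 − MPS = 0.68
Autonomous saving = 1539.04 − 0.32(6147) = -428, so a = 428
C = 428 + 0.68(3861) = 428 + 2625.48 = 3053.48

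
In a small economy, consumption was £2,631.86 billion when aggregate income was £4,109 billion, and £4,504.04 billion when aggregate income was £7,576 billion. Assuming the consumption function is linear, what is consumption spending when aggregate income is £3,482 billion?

MPC = (4504.04 − 2631.86)/(7576 − 4109) = 1872.18/3467 = 0.54
a = 2631.86 − 0.54(4109) = 2631.86 − 2218.86 = 413
C = 413 + 0.54(3482) = 413 + 1880.28 = 2293.28

C = 2293.28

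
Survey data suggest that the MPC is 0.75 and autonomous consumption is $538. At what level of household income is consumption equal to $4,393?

538 + 0.75Y = 4393
0.75Y = 3855, so Y = 3855/0.75 = 5140

Y = 5140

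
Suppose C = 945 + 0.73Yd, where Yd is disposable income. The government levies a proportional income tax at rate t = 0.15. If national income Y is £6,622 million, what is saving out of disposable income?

Yd = (1 − 0.15)(6622) = 0.85(6622) = 5628.7
C = 945 + 0.73(5628.7) = 945 + 4108.951 = 5053.951
S = Yd − C = 5628.7 − 5053.951 = 574.749

S = 574.749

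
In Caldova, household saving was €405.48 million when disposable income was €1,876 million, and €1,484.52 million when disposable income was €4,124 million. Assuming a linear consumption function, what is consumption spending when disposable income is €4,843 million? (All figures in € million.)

C = 3013.36

MPS = ΔS/ΔY = (1484.52 − 405.48)/(4124 − 1876) = 1079.04/2248 = 0.48
MPC = 1 − MPS = 0.52
Autonomous saving = 405.48 − 0.48(1876) = -495, so a = 495
C = 495 + 0.52(4843) = 495 + 2518.36 = 3013.36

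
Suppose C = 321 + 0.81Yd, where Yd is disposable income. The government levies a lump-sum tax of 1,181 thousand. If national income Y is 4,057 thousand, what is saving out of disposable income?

Yd = Y − T = 4057 − 1181 = 2876
C = 321 + 0.81(2876) = 321 + 2329.56 = 2650.56
S = Yd − C = 2876 − 2650.56 = 225.44

S = 225.44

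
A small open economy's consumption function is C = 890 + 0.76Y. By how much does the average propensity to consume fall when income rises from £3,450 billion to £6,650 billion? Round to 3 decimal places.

At Y = 3450: C = 890 + 0.76(3450) = 3512, APC = 3512/3450 = 1.0180
At Y = 6650: C = 5944, APC = 5944/6650 = 0.8938
Fall in APC = 1.0180 − 0.8938 = 0.1242 ≈ 0.124

ΔAPC = 0.124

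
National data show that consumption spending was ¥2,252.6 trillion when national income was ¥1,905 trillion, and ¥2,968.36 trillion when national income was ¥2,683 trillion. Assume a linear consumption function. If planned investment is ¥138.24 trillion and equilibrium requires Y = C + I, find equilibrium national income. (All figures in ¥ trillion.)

MPC = (2968.36 − 2252.6)/(2683 − 1905) = 715.76/778 = 0.92
a = 2252.6 − 0.92(1905) = 500
Equilibrium: Y = 500 + 0.92Y + 138.24
0.08Y = 638.24, so Y = 638.24/0.08 = 7978

Y = 7978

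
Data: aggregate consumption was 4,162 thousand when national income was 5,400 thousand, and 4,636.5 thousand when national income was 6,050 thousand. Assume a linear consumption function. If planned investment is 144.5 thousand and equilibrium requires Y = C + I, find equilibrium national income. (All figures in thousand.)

MPC = (4636.5 − 4162)/(6050 − 5400) = 474.5/650 = 0.73
a = 4162 − 0.73(5400) = 220
Equilibrium: Y = 220 + 0.73Y + 144.5
0.27Y = 364.5, so Y = 364.5/0.27 = 1350

Y = 1350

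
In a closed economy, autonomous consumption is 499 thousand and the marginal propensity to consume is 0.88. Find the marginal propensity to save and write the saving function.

MPS = 0.12; S = -499 + 0.12Y

MPS = 1 − MPC = 1 − 0.88 = 0.12
S = Y − C = -499 + 0.12Y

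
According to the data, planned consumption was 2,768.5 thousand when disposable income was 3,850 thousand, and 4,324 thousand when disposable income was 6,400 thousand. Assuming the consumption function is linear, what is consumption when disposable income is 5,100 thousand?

MPC = (4324 − 2768.5)/(6400 − 3850) = 1555.5/2550 = 0.61
a = 2768.5 − 0.61(3850) = 2768.5 − 2348.5 = 420
C = 420 + 0.61(5100) = 420 + 3111 = 3531

C = 3531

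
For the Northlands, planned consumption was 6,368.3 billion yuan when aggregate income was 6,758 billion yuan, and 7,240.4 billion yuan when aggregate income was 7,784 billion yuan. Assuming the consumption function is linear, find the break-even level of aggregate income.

MPC = (7240.4 − 6368.3)/(7784 − 6758) = 872.1/1026 = 0.85
a = 6368.3 − 0.85(6758) = 6368.3 − 5744.3 = 624
Break-even: Y = a/(1−MPC) = 624/0.15 = 4160

Y = 4160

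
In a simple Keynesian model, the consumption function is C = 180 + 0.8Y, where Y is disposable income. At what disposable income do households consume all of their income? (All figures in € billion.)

Y = 900

At break-even, C = Y: 180 + 0.8Y = Y
0.2Y = 180, so Y = 180/0.2 = 900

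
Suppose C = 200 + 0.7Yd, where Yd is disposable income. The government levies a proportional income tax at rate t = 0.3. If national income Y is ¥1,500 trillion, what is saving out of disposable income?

S = 115

Yd = (1 − 0.3)(1500) = 0.7(1500) = 1050
C = 200 + 0.7(1050) = 200 + 735 = 935
S = Yd − C = 1050 − 935 = 115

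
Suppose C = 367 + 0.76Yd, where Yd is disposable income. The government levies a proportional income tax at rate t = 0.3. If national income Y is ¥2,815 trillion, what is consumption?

C = 1864.58

Yd = (1 − 0.3)(2815) = 0.7(2815) = 1970.5
C = 367 + 0.76(1970.5) = 367 + 1497.58 = 1864.58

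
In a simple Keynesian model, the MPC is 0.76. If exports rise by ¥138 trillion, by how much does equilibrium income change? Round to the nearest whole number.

ΔY ≈ 575

The multiplier is 1/(1 − MPC) = 1/0.24.
ΔY = 138/0.24 = 575.00 ≈ 575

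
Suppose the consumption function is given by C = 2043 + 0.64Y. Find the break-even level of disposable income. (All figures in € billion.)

Y = 5675

At break-even, C = Y: 2043 + 0.64Y = Y
0.36Y = 2043, so Y = 2043/0.36 = 5675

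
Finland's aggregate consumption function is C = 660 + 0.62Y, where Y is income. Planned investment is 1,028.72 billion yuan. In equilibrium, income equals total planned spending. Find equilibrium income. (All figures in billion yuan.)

Y = 4444

Y = C + I = 660 + 0.62Y + 1028.72
Y − 0.62Y = 1688.72
0.38Y = 1688.72, so Y = 1688.72/0.38 = 4444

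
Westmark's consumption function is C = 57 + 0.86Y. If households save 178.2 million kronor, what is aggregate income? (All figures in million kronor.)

Y = 1680

S = Y − C = -57 + 0.14Y
-57 + 0.14Y = 178.2, so 0.14Y = 235.2 and Y = 1680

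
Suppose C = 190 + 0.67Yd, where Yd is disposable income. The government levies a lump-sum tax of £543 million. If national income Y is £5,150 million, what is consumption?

C = 3276.69

Yd = Y − T = 5150 − 543 = 4607
C = 190 + 0.67(4607) = 190 + 3086.69 = 3276.69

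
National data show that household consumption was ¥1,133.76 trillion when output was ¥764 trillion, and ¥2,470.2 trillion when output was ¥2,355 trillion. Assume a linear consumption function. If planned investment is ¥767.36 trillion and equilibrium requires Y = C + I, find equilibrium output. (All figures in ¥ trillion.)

MPC = (2470.2 − 1133.76)/(2355 − 764) = 1336.44/1591 = 0.84
a = 1133.76 − 0.84(764) = 492
Equilibrium: Y = 492 + 0.84Y + 767.36
0.16Y = 1259.36, so Y = 1259.36/0.16 = 7871

Y = 7871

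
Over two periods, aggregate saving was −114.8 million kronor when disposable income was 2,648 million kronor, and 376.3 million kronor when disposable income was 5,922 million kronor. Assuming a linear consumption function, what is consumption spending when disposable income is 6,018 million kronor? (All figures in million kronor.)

C = 5627.3

MPS = ΔS/ΔY = (376.3 − (-114.8))/(5922 − 2648) = 491.1/3274 = 0.15
MPC = 1 − MPS = 0.85
Autonomous saving = -114.8 − 0.15(2648) = -512, so a = 512
C = 512 + 0.85(6018) = 512 + 5115.3 = 5627.3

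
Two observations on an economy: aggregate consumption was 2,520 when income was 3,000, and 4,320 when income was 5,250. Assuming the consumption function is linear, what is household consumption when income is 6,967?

MPC = (4320 − 2520)/(5250 − 3000) = 1800/2250 = 0.8
a = 2520 − 0.8(3000) = 2520 − 2400 = 120
C = 120 + 0.8(6967) = 120 + 5573.6 = 5693.6

C = 5693.6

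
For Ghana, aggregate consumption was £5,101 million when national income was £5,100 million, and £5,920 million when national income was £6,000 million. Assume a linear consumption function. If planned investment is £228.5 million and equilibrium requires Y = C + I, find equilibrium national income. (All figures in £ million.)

Y = 7650

MPC = (5920 − 5101)/(6000 − 5100) = 819/900 = 0.91
a = 5101 − 0.91(5100) = 460
Equilibrium: Y = 460 + 0.91Y + 228.5
0.09Y = 688.5, so Y = 688.5/0.09 = 7650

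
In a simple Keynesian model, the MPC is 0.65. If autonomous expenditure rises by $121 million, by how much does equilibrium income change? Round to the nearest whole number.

ΔY ≈ 346

The multiplier is 1/(1 − MPC) = 1/0.35.
ΔY = 121/0.35 = 345.71 ≈ 346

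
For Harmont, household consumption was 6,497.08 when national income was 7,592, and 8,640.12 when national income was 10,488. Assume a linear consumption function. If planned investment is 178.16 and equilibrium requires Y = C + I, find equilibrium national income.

MPC = (8640.12 − 6497.08)/(10488 − 7592) = 2143.04/2896 = 0.74
a = 6497.08 − 0.74(7592) = 879
Equilibrium: Y = 879 + 0.74Y + 178.16
0.26Y = 1057.16, so Y = 1057.16/0.26 = 4066

Y = 4066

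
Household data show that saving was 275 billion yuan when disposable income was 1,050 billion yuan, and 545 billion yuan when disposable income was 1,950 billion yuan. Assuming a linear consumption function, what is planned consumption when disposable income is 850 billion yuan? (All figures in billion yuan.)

C = 635

MPS = ΔS/ΔY = (545 − 275)/(1950 − 1050) = 270/900 = 0.3
MPC = 1 − MPS = 0.7
Autonomous saving = 275 − 0.3(1050) = -40, so a = 40
C = 40 + 0.7(850) = 40 + 595 = 635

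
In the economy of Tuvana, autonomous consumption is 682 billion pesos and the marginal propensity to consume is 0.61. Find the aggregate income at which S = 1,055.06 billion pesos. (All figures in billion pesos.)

Y = 4454

S = Y − C = -682 + 0.39Y
-682 + 0.39Y = 1055.06, so 0.39Y = 1737.06 and Y = 4454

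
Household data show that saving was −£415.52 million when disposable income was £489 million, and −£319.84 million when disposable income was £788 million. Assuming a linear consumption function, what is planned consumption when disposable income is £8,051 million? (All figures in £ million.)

MPS = ΔS/ΔY = (-319.84 − (-415.52))/(788 − 489) = 95.68/299 = 0.32
MPC = 1 − MPS = 0.68
Autonomous saving = -415.52 − 0.32(489) = -572, so a = 572
C = 572 + 0.68(8051) = 572 + 5474.68 = 6046.68

C = 6046.68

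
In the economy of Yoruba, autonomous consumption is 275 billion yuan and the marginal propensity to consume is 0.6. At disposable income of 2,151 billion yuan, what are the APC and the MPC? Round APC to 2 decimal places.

APC = 0.73; MPC = 0.6

MPC = 0.6 (the slope of the consumption function)
C = 275 + 0.6(2151) = 1565.6, so APC = 1565.6/2151 = 0.73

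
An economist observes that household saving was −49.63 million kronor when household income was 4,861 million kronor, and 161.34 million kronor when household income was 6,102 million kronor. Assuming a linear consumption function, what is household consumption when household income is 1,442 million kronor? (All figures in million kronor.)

C = 2072.86

MPS = ΔS/ΔY = (161.34 − (-49.63))/(6102 − 4861) = 210.97/1241 = 0.17
MPC = 1 − MPS = 0.83
Autonomous saving = -49.63 − 0.17(4861) = -876, so a = 876
C = 876 + 0.83(1442) = 876 + 1196.86 = 2072.86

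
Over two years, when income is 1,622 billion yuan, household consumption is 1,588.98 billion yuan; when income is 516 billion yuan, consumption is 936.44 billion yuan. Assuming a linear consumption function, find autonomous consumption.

MPC = ΔC/ΔY = (1588.98 − 936.44)/(1622 − 516) = 652.54/1106 = 0.59
a = C − MPC·Y = 936.44 − 0.59(516) = 936.44 − 304.44 = 632

a = 632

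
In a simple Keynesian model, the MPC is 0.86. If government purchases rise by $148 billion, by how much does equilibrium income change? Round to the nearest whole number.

ΔY ≈ 1057

The multiplier is 1/(1 − MPC) = 1/0.14.
ΔY = 148/0.14 = 1057.14 ≈ 1057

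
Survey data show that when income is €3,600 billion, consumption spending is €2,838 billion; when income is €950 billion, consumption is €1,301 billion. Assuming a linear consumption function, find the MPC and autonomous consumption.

MPC = ΔC/ΔY = (2838 − 1301)/(3600 − 950) = 1537/2650 = 0.58
a = C − MPC·Y = 1301 − 0.58(950) = 1301 − 551 = 750

MPC = 0.58; a = 750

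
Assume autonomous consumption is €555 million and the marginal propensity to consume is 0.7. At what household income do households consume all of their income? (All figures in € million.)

At break-even, C = Y: 555 + 0.7Y = Y
0.3Y = 555, so Y = 555/0.3 = 1850

Y = 1850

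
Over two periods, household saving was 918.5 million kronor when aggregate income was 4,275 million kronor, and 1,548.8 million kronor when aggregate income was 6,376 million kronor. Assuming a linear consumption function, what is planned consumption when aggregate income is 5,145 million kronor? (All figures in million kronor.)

MPS = ΔS/ΔY = (1548.8 − 918.5)/(6376 − 4275) = 630.3/2101 = 0.3
MPC = 1 − MPS = 0.7
Autonomous saving = 918.5 − 0.3(4275) = -364, so a = 364
C = 364 + 0.7(5145) = 364 + 3601.5 = 3965.5

C = 3965.5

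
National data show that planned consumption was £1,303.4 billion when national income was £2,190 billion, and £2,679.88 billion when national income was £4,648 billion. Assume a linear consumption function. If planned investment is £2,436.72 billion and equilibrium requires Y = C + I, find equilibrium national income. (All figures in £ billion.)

MPC = (2679.88 − 1303.4)/(4648 − 2190) = 1376.48/2458 = 0.56
a = 1303.4 − 0.56(2190) = 77
Equilibrium: Y = 77 + 0.56Y + 2436.72
0.44Y = 2513.72, so Y = 2513.72/0.44 = 5713

Y = 5713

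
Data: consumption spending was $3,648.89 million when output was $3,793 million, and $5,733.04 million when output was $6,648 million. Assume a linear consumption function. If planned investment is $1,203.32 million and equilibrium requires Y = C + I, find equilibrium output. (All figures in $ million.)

MPC = (5733.04 − 3648.89)/(6648 − 3793) = 2084.15/2855 = 0.73
a = 3648.89 − 0.73(3793) = 880
Equilibrium: Y = 880 + 0.73Y + 1203.32
0.27Y = 2083.32, so Y = 2083.32/0.27 = 7716

Y = 7716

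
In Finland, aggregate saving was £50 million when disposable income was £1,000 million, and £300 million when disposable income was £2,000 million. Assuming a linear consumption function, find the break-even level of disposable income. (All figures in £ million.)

MPS = ΔS/ΔY = (300 − 50)/(2000 − 1000) = 250/1000 = 0.25
MPC = 1 − MPS = 0.75
From S(1000) = 50: −a + 0.25(1000) = 50, so a = 250 − 50 = 200
Break-even (S = 0): Y = a/MPS = 200/0.25 = 800

Y = 800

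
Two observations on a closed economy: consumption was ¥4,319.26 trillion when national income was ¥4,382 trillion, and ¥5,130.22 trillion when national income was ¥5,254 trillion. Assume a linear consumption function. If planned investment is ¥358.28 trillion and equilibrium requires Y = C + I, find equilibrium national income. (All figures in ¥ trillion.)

MPC = (5130.22 − 4319.26)/(5254 − 4382) = 810.96/872 = 0.93
a = 4319.26 − 0.93(4382) = 244
Equilibrium: Y = 244 + 0.93Y + 358.28
0.07Y = 602.28, so Y = 602.28/0.07 = 8604

Y = 8604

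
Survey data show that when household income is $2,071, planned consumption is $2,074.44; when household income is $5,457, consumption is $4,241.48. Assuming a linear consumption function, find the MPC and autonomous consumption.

MPC = 0.64; a = 749

MPC = ΔC/ΔY = (4241.48 − 2074.44)/(5457 − 2071) = 2167.04/3386 = 0.64
a = C − MPC·Y = 2074.44 − 0.64(2071) = 2074.44 − 1325.44 = 749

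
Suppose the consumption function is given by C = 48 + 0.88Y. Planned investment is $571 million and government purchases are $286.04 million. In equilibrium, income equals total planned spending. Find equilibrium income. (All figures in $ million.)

Y = 7542

Y = C + I + G = 48 + 0.88Y + 571 + 286.04
Y − 0.88Y = 905.04
0.12Y = 905.04, so Y = 905.04/0.12 = 7542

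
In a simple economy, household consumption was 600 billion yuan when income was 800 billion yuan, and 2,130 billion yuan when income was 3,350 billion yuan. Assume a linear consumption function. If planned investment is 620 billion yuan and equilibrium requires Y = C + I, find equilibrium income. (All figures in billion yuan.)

Y = 1850

MPC = (2130 − 600)/(3350 − 800) = 1530/2550 = 0.6
a = 600 − 0.6(800) = 120
Equilibrium: Y = 120 + 0.6Y + 620
0.4Y = 740, so Y = 740/0.4 = 1850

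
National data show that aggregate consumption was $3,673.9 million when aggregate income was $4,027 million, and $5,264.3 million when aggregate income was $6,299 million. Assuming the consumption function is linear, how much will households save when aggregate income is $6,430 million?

S = 1074

MPC = (5264.3 − 3673.9)/(6299 − 4027) = 1590.4/2272 = 0.7
a = 3673.9 − 0.7(4027) = 3673.9 − 2818.9 = 855
C = 855 + 0.7(6430) = 5356
S = 6430 − 5356 = 1074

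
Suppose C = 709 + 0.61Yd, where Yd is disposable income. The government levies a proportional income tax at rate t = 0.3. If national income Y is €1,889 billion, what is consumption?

Yd = (1 − 0.3)(1889) = 0.7(1889) = 1322.3
C = 709 + 0.61(1322.3) = 709 + 806.603 = 1515.603

C = 1515.603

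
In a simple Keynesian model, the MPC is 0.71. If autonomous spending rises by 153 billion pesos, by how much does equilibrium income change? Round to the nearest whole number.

ΔY ≈ 528

The multiplier is 1/(1 − MPC) = 1/0.29.
ΔY = 153/0.29 = 527.59 ≈ 528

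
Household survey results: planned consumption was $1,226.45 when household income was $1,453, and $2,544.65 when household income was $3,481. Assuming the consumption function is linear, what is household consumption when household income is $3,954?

C = 2852.1

MPC = (2544.65 − 1226.45)/(3481 − 1453) = 1318.2/2028 = 0.65
a = 1226.45 − 0.65(1453) = 1226.45 − 944.45 = 282
C = 282 + 0.65(3954) = 282 + 2570.1 = 2852.1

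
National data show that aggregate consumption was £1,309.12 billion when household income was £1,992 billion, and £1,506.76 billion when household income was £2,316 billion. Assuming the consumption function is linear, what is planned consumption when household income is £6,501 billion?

MPC = (1506.76 − 1309.12)/(2316 − 1992) = 197.64/324 = 0.61
a = 1309.12 − 0.61(1992) = 1309.12 − 1215.12 = 94
C = 94 + 0.61(6501) = 94 + 3965.61 = 4059.61

C = 4059.61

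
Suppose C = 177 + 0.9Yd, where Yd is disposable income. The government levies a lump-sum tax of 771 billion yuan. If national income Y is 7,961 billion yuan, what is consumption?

C = 6648

Yd = Y − T = 7961 − 771 = 7190
C = 177 + 0.9(7190) = 177 + 6471 = 6648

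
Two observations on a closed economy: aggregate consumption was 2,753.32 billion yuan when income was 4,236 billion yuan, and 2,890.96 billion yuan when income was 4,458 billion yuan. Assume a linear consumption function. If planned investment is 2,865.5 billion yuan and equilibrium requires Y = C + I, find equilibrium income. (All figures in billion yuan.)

MPC = (2890.96 − 2753.32)/(4458 − 4236) = 137.64/222 = 0.62
a = 2753.32 − 0.62(4236) = 127
Equilibrium: Y = 127 + 0.62Y + 2865.5
0.38Y = 2992.5, so Y = 2992.5/0.38 = 7875

Y = 7875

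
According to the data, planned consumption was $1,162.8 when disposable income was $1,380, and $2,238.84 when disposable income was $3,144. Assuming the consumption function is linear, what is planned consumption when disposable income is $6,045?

MPC = (2238.84 − 1162.8)/(3144 − 1380) = 1076.04/1764 = 0.61
a = 1162.8 − 0.61(1380) = 1162.8 − 841.8 = 321
C = 321 + 0.61(6045) = 321 + 3687.45 = 4008.45

C = 4008.45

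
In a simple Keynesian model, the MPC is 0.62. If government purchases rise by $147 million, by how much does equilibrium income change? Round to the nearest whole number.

ΔY ≈ 387

The multiplier is 1/(1 − MPC) = 1/0.38.
ΔY = 147/0.38 = 386.84 ≈ 387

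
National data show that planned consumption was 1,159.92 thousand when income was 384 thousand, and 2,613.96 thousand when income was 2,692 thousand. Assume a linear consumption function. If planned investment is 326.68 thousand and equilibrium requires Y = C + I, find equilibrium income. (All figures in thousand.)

MPC = (2613.96 − 1159.92)/(2692 − 384) = 1454.04/2308 = 0.63
a = 1159.92 − 0.63(384) = 918
Equilibrium: Y = 918 + 0.63Y + 326.68
0.37Y = 1244.68, so Y = 1244.68/0.37 = 3364

Y = 3364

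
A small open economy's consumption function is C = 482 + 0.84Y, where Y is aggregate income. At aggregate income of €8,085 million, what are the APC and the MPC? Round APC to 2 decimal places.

APC = 0.90; MPC = 0.84

MPC = 0.84 (the slope of the consumption function)
C = 482 + 0.84(8085) = 7273.4, so APC = 7273.4/8085 = 0.90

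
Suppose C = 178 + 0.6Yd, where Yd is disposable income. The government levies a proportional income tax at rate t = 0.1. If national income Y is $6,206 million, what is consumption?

Yd = (1 − 0.1)(6206) = 0.9(6206) = 5585.4
C = 178 + 0.6(5585.4) = 178 + 3351.24 = 3529.24

C = 3529.24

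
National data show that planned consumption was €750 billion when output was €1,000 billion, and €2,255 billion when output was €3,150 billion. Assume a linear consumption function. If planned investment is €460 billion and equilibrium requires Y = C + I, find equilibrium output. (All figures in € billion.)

Y = 1700

MPC = (2255 − 750)/(3150 − 1000) = 1505/2150 = 0.7
a = 750 − 0.7(1000) = 50
Equilibrium: Y = 50 + 0.7Y + 460
0.3Y = 510, so Y = 510/0.3 = 1700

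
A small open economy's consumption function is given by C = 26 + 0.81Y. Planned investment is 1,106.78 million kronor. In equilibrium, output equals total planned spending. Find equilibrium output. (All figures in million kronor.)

Y = 5962

Y = C + I = 26 + 0.81Y + 1106.78
Y − 0.81Y = 1132.78
0.19Y = 1132.78, so Y = 1132.78/0.19 = 5962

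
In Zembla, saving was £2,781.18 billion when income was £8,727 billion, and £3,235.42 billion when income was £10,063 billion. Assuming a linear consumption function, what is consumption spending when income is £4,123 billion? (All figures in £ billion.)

C = 2907.18

MPS = ΔS/ΔY = (3235.42 − 2781.18)/(10063 − 8727) = 454.24/1336 = 0.34
MPC = 1 − MPS = 0.66
Autonomous saving = 2781.18 − 0.34(8727) = -186, so a = 186
C = 186 + 0.66(4123) = 186 + 2721.18 = 2907.18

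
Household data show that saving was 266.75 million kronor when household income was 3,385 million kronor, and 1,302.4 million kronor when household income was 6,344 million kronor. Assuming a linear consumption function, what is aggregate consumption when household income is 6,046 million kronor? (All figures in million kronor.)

C = 4847.9

MPS = ΔS/ΔY = (1302.4 − 266.75)/(6344 − 3385) = 1035.65/2959 = 0.35
MPC = 1 − MPS = 0.65
Autonomous saving = 266.75 − 0.35(3385) = -918, so a = 918
C = 918 + 0.65(6046) = 918 + 3929.9 = 4847.9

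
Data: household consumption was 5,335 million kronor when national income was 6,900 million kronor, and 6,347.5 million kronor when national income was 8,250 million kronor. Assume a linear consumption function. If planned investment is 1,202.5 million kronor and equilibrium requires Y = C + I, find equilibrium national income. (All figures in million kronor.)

Y = 5450

MPC = (6347.5 − 5335)/(8250 − 6900) = 1012.5/1350 = 0.75
a = 5335 − 0.75(6900) = 160
Equilibrium: Y = 160 + 0.75Y + 1202.5
0.25Y = 1362.5, so Y = 1362.5/0.25 = 5450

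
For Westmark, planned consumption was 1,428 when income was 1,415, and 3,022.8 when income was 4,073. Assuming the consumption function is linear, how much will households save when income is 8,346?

S = 2759.4

MPC = (3022.8 − 1428)/(4073 − 1415) = 1594.8/2658 = 0.6
a = 1428 − 0.6(1415) = 1428 − 849 = 579
C = 579 + 0.6(8346) = 5586.6
S = 8346 − 5586.6 = 2759.4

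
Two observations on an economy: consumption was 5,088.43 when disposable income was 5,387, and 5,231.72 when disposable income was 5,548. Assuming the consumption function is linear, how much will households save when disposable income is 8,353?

MPC = (5231.72 − 5088.43)/(5548 − 5387) = 143.29/161 = 0.89
a = 5088.43 − 0.89(5387) = 5088.43 − 4794.43 = 294
C = 294 + 0.89(8353) = 7728.17
S = 8353 − 7728.17 = 624.83

S = 624.83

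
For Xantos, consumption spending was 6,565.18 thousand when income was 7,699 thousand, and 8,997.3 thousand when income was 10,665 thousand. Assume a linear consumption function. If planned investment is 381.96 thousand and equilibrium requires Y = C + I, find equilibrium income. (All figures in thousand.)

MPC = (8997.3 − 6565.18)/(10665 − 7699) = 2432.12/2966 = 0.82
a = 6565.18 − 0.82(7699) = 252
Equilibrium: Y = 252 + 0.82Y + 381.96
0.18Y = 633.96, so Y = 633.96/0.18 = 3522

Y = 3522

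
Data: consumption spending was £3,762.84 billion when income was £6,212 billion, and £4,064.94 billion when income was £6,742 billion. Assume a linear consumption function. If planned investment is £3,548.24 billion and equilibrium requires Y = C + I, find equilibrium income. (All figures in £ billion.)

Y = 8768

MPC = (4064.94 − 3762.84)/(6742 − 6212) = 302.1/530 = 0.57
a = 3762.84 − 0.57(6212) = 222
Equilibrium: Y = 222 + 0.57Y + 3548.24
0.43Y = 3770.24, so Y = 3770.24/0.43 = 8768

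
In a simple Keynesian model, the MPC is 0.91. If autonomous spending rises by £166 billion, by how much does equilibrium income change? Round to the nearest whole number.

ΔY ≈ 1844

The multiplier is 1/(1 − MPC) = 1/0.09.
ΔY = 166/0.09 = 1844.44 ≈ 1844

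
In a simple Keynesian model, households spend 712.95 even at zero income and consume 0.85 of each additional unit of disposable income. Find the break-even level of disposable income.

At break-even, C = Y: 712.95 + 0.85Y = Y
0.15Y = 712.95, so Y = 712.95/0.15 = 4753

Y = 4753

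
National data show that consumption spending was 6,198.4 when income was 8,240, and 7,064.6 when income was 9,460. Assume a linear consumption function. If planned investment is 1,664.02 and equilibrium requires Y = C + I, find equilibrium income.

Y = 6938

MPC = (7064.6 − 6198.4)/(9460 − 8240) = 866.2/1220 = 0.71
a = 6198.4 − 0.71(8240) = 348
Equilibrium: Y = 348 + 0.71Y + 1664.02
0.29Y = 2012.02, so Y = 2012.02/0.29 = 6938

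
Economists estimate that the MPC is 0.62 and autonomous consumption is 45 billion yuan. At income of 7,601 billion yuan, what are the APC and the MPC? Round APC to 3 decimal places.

APC = 0.626; MPC = 0.62

MPC = 0.62 (the slope of the consumption function)
C = 45 + 0.62(7601) = 4757.62, so APC = 4757.62/7601 = 0.626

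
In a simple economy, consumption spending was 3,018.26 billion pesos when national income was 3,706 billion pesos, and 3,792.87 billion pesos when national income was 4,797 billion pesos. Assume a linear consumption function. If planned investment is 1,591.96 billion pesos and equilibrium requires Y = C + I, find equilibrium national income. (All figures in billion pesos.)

Y = 6824

MPC = (3792.87 − 3018.26)/(4797 − 3706) = 774.61/1091 = 0.71
a = 3018.26 − 0.71(3706) = 387
Equilibrium: Y = 387 + 0.71Y + 1591.96
0.29Y = 1978.96, so Y = 1978.96/0.29 = 6824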